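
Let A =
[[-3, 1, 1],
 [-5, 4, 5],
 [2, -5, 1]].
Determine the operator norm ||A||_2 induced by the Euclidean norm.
||A||_2 ≈ 9.3587 (= sqrt(largest eigenvalue of A^T A))

||A||_2 = sigma_max(A) = sqrt(lambda_max(A^T A)). Form the symmetric matrix M = A^T A =
[[38, -33, -26],
 [-33, 42, 16],
 [-26, 16, 27]].
Its characteristic polynomial (trace, sum of principal 2x2 minors, determinant of M give the coefficients) is
  p(λ) = det(λ I - M) = λ^3 - 107λ^2 + 1735λ - 3025.
No integer candidate from the rational root theorem (±divisors of 3025) is a root, so the roots are irrational. The cubic discriminant is Δ = 8611387600 > 0, so there are three distinct real roots. p(1) = -1396 and p(2) = 25 have opposite signs, so a root lies in (1, 2); Newton's method refines it to λ ≈ 1.9811. p(17) = 460 and p(18) = -631 have opposite signs, so a root lies in (17, 18); Newton's method refines it to λ ≈ 17.4339. p(87) = -3460 and p(88) = 2519 have opposite signs, so a root lies in (87, 88); Newton's method refines it to λ ≈ 87.585. Check (Vieta): the three roots sum to 107, matching tr M = 107.
So the eigenvalues of A^T A are ≈ 1.9811, 17.4339, 87.585 (all ≥ 0, as they must be for A^T A). The largest is λ_max ≈ 87.585, hence ||A||_2 = sqrt(λ_max) ≈ 9.3587.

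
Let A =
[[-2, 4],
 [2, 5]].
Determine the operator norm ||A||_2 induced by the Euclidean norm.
||A||_2 = sqrt((49 + sqrt(1105))/2) ≈ 6.4125 (= sqrt(largest eigenvalue of A^T A))

||A||_2 = sigma_max(A) = sqrt(lambda_max(A^T A)). Form the symmetric matrix M = A^T A =
[[8, 2],
 [2, 41]].
Its characteristic polynomial (trace, determinant of M give the coefficients) is
  p(λ) = det(λ I - M) = λ^2 - 49λ + 324.
For λ^2 - 49λ + 324 the discriminant is 1105. It is nonnegative but not a perfect square, so the roots are real and irrational: λ = (49 ± sqrt(1105))/2 ≈ 41.1208, 7.8792.
So the eigenvalues of A^T A are ≈ 7.8792, 41.1208 (all ≥ 0, as they must be for A^T A). The largest is λ_max = (49 + sqrt(1105))/2 ≈ 41.1208, hence ||A||_2 = sqrt(λ_max) = sqrt((49 + sqrt(1105))/2) ≈ 6.4125.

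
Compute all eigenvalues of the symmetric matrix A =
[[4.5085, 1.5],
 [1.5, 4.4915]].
sigma(A) ≈ {3, 6}

A is real symmetric, so its spectrum consists of real eigenvalues. Expanding the characteristic polynomial of the displayed matrix gives
  det(λ I - A) = p(λ) = λ^2 + (-9)λ + (18).
Solving p(λ) = 0 yields eigenvalues ≈ 3, 6. (A is shown rounded to 4 decimals, so these recover the underlying integer eigenvalues to within that precision.)
Verification: the trace of A = 9 equals the sum of eigenvalues 9, and det(A) ≈ 17.9999 matches the eigenvalue product 18.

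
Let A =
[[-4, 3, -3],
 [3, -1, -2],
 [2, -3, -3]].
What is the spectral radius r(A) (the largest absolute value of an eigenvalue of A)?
r(A) ≈ 5.2171

The eigenvalues of A are the roots of its characteristic polynomial. With M = A (coefficients from the trace, the sum of principal 2x2 minors, and det A):
  p(λ) = det(λ I - M) = λ^3 + 8λ^2 + 10λ - 48.
No integer candidate from the rational root theorem (±divisors of 48) is a root, so the roots are irrational. The cubic discriminant is Δ = -30624 < 0, so there is one real root and a complex-conjugate pair. p(1) = -29 and p(2) = 12 have opposite signs, so a root lies in (1, 2); Newton's method refines it to λ ≈ 1.7635. Dividing out (λ - (1.7635)) leaves approximately λ^2 + 9.7635λ + 27.2182. For λ^2 + 9.7635λ + 27.2182 the discriminant is -13.5465. It is negative, so the remaining roots are the complex-conjugate pair λ ≈ -4.8818 ± 1.8403i. Their product equals the constant term, so |λ|^2 ≈ 27.2182 and |λ| ≈ 5.2171.
Thus the eigenvalues (to 4 decimals) are 1.7635 (modulus 1.7635); -4.8818 ± 1.8403i (modulus 5.2171). The spectral radius is the largest modulus: r(A) ≈ 5.2171. (Cross-check: r(A) ≤ ||A||_2 ≈ 6.7566; equality holds whenever A is normal, though it can also hold for some non-normal A.)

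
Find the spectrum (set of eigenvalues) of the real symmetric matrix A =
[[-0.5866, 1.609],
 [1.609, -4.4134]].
sigma(A) ≈ {-5, 0}

A is real symmetric, so its spectrum consists of real eigenvalues. Expanding the characteristic polynomial of the displayed matrix gives
  det(λ I - A) = p(λ) = λ^2 + (5)λ + (0).
Solving p(λ) = 0 yields eigenvalues ≈ -5, 0. (A is shown rounded to 4 decimals, so these recover the underlying integer eigenvalues to within that precision.)
Verification: the trace of A = -5 equals the sum of eigenvalues -5, and det(A) ≈ 0.0000 matches the eigenvalue product 0.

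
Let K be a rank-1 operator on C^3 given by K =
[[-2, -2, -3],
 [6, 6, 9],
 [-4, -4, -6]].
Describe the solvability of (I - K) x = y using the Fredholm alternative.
(I - K) is invertible (det(I - K) = 3 ≠ 0), so for every y in C^3 the equation (I - K) x = y has a unique solution.

K has rank 1, so it is an outer product K = u v^T: every row of K is a multiple of one row vector. Reading off the entries, u = (-1, 3, -2) and v = (2, 2, 3) (row i of K equals u_i·v^T). A rank-one matrix u v^T satisfies K u = u (v·u) and kills the (2)-dimensional subspace v^⊥, so its characteristic polynomial is lambda^2 (lambda - v·u) with v·u = tr K = -2. Hence the eigenvalues of I - K are 1 (multiplicity 2) and 1 - (-2) = 3, so det(I - K) = 3. (Direct check: I - K =
[[3, 2, 3],
 [-6, -5, -9],
 [4, 4, 7]]
has determinant 3.) The finite-dimensional Fredholm alternative says: either (I - K) is invertible, or ker(I - K) ≠ {0} and then range(I - K) = ker((I - K)^*)^⊥, with dim ker(I - K) = dim ker((I - K)^*). Since det(I - K) ≠ 0, 1 is not an eigenvalue of K and ker(I - K) = {0}, so we are in the first case: for every y there is a unique x = (I - K)^(-1) y. Explicitly, by the Sherman–Morrison formula, (I - u v^T)^(-1) = I + u v^T/(1 - v·u), i.e. (I - K)^(-1) = I + K/(3).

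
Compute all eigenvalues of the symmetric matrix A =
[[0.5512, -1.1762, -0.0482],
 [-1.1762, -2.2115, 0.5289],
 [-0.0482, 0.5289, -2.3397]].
sigma(A) ≈ {-3, -2, 1}

A is real symmetric, so its spectrum consists of real eigenvalues. Expanding the characteristic polynomial of the displayed matrix gives
  det(λ I - A) = p(λ) = λ^3 + (4)λ^2 + (1)λ + (-6).
Solving p(λ) = 0 yields eigenvalues ≈ -3, -2, 1. (A is shown rounded to 4 decimals, so these recover the underlying integer eigenvalues to within that precision.)
Verification: the trace of A = -4 equals the sum of eigenvalues -4, and det(A) ≈ 5.9998 matches the eigenvalue product 6.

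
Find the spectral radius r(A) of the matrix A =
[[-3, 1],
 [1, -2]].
r(A) = (5 + sqrt(5))/2 ≈ 3.618

The eigenvalues of A are the roots of its characteristic polynomial. With M = A (coefficients from the trace and determinant):
  p(λ) = det(λ I - M) = λ^2 + 5λ + 5.
For λ^2 + 5λ + 5 the discriminant is 5. It is nonnegative but not a perfect square, so the roots are real and irrational: λ = (-5 ± sqrt(5))/2 ≈ -1.382, -3.618.
Thus the eigenvalues (to 4 decimals) are -1.382 (modulus 1.382); -3.618 (modulus 3.618). The spectral radius is the largest modulus: r(A) = (5 + sqrt(5))/2 ≈ 3.618. (Cross-check: r(A) ≤ ||A||_2 ≈ 3.618; equality holds whenever A is normal, though it can also hold for some non-normal A.)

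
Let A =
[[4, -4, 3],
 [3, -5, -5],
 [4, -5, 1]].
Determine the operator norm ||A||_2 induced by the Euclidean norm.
||A||_2 ≈ 10.3181 (= sqrt(largest eigenvalue of A^T A))

||A||_2 = sigma_max(A) = sqrt(lambda_max(A^T A)). Form the symmetric matrix M = A^T A =
[[41, -51, 1],
 [-51, 66, 8],
 [1, 8, 35]].
Its characteristic polynomial (trace, sum of principal 2x2 minors, determinant of M give the coefficients) is
  p(λ) = det(λ I - M) = λ^3 - 142λ^2 + 3785λ - 169.
No integer candidate from the rational root theorem (±divisors of 169) is a root, so the roots are irrational. The cubic discriminant is Δ = 71673584305 > 0, so there are three distinct real roots. p(0) = -169 and p(1) = 3475 have opposite signs, so a root lies in (0, 1); Newton's method refines it to λ ≈ 0.0447. p(35) = 1231 and p(36) = -1285 have opposite signs, so a root lies in (35, 36); Newton's method refines it to λ ≈ 35.4928. p(106) = -3455 and p(107) = 4111 have opposite signs, so a root lies in (106, 107); Newton's method refines it to λ ≈ 106.4625. Check (Vieta): the three roots sum to 142, matching tr M = 142.
So the eigenvalues of A^T A are ≈ 0.0447, 35.4928, 106.4625 (all ≥ 0, as they must be for A^T A). The largest is λ_max ≈ 106.4625, hence ||A||_2 = sqrt(λ_max) ≈ 10.3181.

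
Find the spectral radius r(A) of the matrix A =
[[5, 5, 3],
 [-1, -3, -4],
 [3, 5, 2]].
r(A) ≈ 4.4788

The eigenvalues of A are the roots of its characteristic polynomial. With M = A (coefficients from the trace, the sum of principal 2x2 minors, and det A):
  p(λ) = det(λ I - M) = λ^3 - 4λ^2 + 5λ - 32.
No integer candidate from the rational root theorem (±divisors of 32) is a root, so the roots are irrational. The cubic discriminant is Δ = -24420 < 0, so there is one real root and a complex-conjugate pair. p(4) = -12 and p(5) = 18 have opposite signs, so a root lies in (4, 5); Newton's method refines it to λ ≈ 4.4788. Dividing out (λ - (4.4788)) leaves approximately λ^2 + 0.4788λ + 7.1447. For λ^2 + 0.4788λ + 7.1447 the discriminant is -28.3495. It is negative, so the remaining roots are the complex-conjugate pair λ ≈ -0.2394 ± 2.6622i. Their product equals the constant term, so |λ|^2 ≈ 7.1447 and |λ| ≈ 2.673.
Thus the eigenvalues (to 4 decimals) are 4.4788 (modulus 4.4788); -0.2394 ± 2.6622i (modulus 2.673). The spectral radius is the largest modulus: r(A) ≈ 4.4788. (Cross-check: r(A) ≤ ||A||_2 ≈ 10.7155; equality holds whenever A is normal, though it can also hold for some non-normal A.)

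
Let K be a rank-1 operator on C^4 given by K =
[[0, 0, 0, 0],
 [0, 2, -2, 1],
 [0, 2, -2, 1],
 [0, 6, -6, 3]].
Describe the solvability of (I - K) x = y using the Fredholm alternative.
(I - K) is invertible (det(I - K) = -2 ≠ 0), so for every y in C^4 the equation (I - K) x = y has a unique solution.

K has rank 1, so it is an outer product K = u v^T: every row of K is a multiple of one row vector. Reading off the entries, u = (0, -1, -1, -3) and v = (0, -2, 2, -1) (row i of K equals u_i·v^T). A rank-one matrix u v^T satisfies K u = u (v·u) and kills the (3)-dimensional subspace v^⊥, so its characteristic polynomial is lambda^3 (lambda - v·u) with v·u = tr K = 3. Hence the eigenvalues of I - K are 1 (multiplicity 3) and 1 - (3) = -2, so det(I - K) = -2. (Direct check: I - K =
[[1, 0, 0, 0],
 [0, -1, 2, -1],
 [0, -2, 3, -1],
 [0, -6, 6, -2]]
has determinant -2.) The finite-dimensional Fredholm alternative says: either (I - K) is invertible, or ker(I - K) ≠ {0} and then range(I - K) = ker((I - K)^*)^⊥, with dim ker(I - K) = dim ker((I - K)^*). Since det(I - K) ≠ 0, 1 is not an eigenvalue of K and ker(I - K) = {0}, so we are in the first case: for every y there is a unique x = (I - K)^(-1) y. Explicitly, by the Sherman–Morrison formula, (I - u v^T)^(-1) = I + u v^T/(1 - v·u), i.e. (I - K)^(-1) = I + K/(-2).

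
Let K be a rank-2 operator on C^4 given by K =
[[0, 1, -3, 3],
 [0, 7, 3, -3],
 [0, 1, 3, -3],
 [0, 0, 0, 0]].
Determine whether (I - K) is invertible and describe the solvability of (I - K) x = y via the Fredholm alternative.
(I - K) is invertible (det(I - K) = 9 ≠ 0), so for every y in C^4 the equation (I - K) x = y has a unique solution.

K has rank 2 and factors as K = U V^T = u1 v1^T + u2 v2^T with u1 = (2, 2, -1, 0), v1 = (0, 2, 0, 0), u2 = (-1, 1, 1, 0), v2 = (0, 3, 3, -3) (multiplying out reproduces the displayed K). The nonzero eigenvalues of U V^T coincide with those of the 2 x 2 matrix G = V^T U = [[v1·u1, v1·u2], [v2·u1, v2·u2]] = [[4, 2], [3, 6]], and by the Sylvester determinant identity det(I_4 - U V^T) = det(I_2 - V^T U) = det([[-3, -2], [-3, -5]]) = (-3)(-5) - (-2)(-3) = 9. (Direct check: I - K =
[[1, -1, 3, -3],
 [0, -6, -3, 3],
 [0, -1, -2, 3],
 [0, 0, 0, 1]]
has determinant 9.) The finite-dimensional Fredholm alternative says: either (I - K) is invertible, or ker(I - K) ≠ {0} and then range(I - K) = ker((I - K)^*)^⊥, with dim ker(I - K) = dim ker((I - K)^*). Since det(I - K) ≠ 0, 1 is not an eigenvalue of K and ker(I - K) = {0}, so we are in the first case: for every y there is a unique x = (I - K)^(-1) y. (Explicitly, by the Woodbury identity, (I - U V^T)^(-1) = I + U (I_2 - G)^(-1) V^T.)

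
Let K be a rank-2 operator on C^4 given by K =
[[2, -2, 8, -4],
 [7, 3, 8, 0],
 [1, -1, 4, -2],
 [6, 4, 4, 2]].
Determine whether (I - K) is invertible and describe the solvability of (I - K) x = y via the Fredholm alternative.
(I - K) is invertible (det(I - K) = 80 ≠ 0), so for every y in C^4 the equation (I - K) x = y has a unique solution.

K has rank 2 and factors as K = U V^T = u1 v1^T + u2 v2^T with u1 = (-2, -1, -1, 0), v1 = (2, 3, -2, 3), u2 = (2, 3, 1, 2), v2 = (3, 2, 2, 1) (multiplying out reproduces the displayed K). The nonzero eigenvalues of U V^T coincide with those of the 2 x 2 matrix G = V^T U = [[v1·u1, v1·u2], [v2·u1, v2·u2]] = [[-5, 17], [-10, 16]], and by the Sylvester determinant identity det(I_4 - U V^T) = det(I_2 - V^T U) = det([[6, -17], [10, -15]]) = (6)(-15) - (-17)(10) = 80. (Direct check: I - K =
[[-1, 2, -8, 4],
 [-7, -2, -8, 0],
 [-1, 1, -3, 2],
 [-6, -4, -4, -1]]
has determinant 80.) The finite-dimensional Fredholm alternative says: either (I - K) is invertible, or ker(I - K) ≠ {0} and then range(I - K) = ker((I - K)^*)^⊥, with dim ker(I - K) = dim ker((I - K)^*). Since det(I - K) ≠ 0, 1 is not an eigenvalue of K and ker(I - K) = {0}, so we are in the first case: for every y there is a unique x = (I - K)^(-1) y. (Explicitly, by the Woodbury identity, (I - U V^T)^(-1) = I + U (I_2 - G)^(-1) V^T.)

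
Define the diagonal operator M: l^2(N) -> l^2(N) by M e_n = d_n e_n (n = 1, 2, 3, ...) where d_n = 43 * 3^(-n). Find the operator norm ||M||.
||M|| = 43/3 (attained at n = 1)

For M diagonal, ||M|| = sup_n |d_n|. The sequence d_n = 43 * 3^(-n) is positive and strictly decreasing (ratio 3^(-1) < 1), so the supremum is d_1 = 43/3. Hence ||M|| = 43/3.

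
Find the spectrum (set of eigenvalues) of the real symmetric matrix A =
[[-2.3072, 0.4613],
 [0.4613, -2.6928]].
sigma(A) ≈ {-3, -2}

A is real symmetric, so its spectrum consists of real eigenvalues. Expanding the characteristic polynomial of the displayed matrix gives
  det(λ I - A) = p(λ) = λ^2 + (5)λ + (6).
Solving p(λ) = 0 yields eigenvalues ≈ -3, -2. (A is shown rounded to 4 decimals, so these recover the underlying integer eigenvalues to within that precision.)
Verification: the trace of A = -5 equals the sum of eigenvalues -5, and det(A) ≈ 6.0000 matches the eigenvalue product 6.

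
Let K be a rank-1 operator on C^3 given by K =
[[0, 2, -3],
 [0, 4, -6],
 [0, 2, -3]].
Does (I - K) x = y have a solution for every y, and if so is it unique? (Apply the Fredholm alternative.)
(I - K) is singular (det(I - K) = 0, i.e. 1 ∈ sigma(K)). (I - K) x = y is solvable iff y ⊥ ker((I - K)^*) = span{(0, 2, -3)}, i.e. iff 2y_2 - 3y_3 = 0. When solvable, the solutions are x = y + c·(1, 2, 1), c arbitrary (ker(I - K) = span{(1, 2, 1)}, dimension 1).

K has rank 1, so it is an outer product K = u v^T: every row of K is a multiple of one row vector. Reading off the entries, u = (1, 2, 1) and v = (0, 2, -3) (row i of K equals u_i·v^T). A rank-one matrix u v^T satisfies K u = u (v·u) and kills the (2)-dimensional subspace v^⊥, so its characteristic polynomial is lambda^2 (lambda - v·u) with v·u = tr K = 1. Hence the eigenvalues of I - K are 1 (multiplicity 2) and 1 - (1) = 0, so det(I - K) = 0. (Direct check: I - K =
[[1, -2, 3],
 [0, -3, 6],
 [0, -2, 4]]
has determinant 0.) So 1 is an eigenvalue of K and (I - K) is not invertible. The finite-dimensional Fredholm alternative says: either (I - K) is invertible, or ker(I - K) ≠ {0} and then range(I - K) = ker((I - K)^*)^⊥, with dim ker(I - K) = dim ker((I - K)^*). We are in the second case, so we need both kernels. Kernel of I - K: (I - K) u = u - u (v·u) = u - u = 0, so ker(I - K) = span{u} = span{(1, 2, 1)} (it is exactly 1-dimensional because rank(I - K) = 2). Kernel of the adjoint: K is real, so (I - K)^* = I - K^T = I - v u^T, and (I - v u^T) v = v - v (u·v) = 0; hence ker((I - K)^*) = span{v} = span{(0, 2, -3)}. Therefore (I - K) x = y is solvable iff <y, v> = 0, i.e. iff 2y_2 - 3y_3 = 0. When this holds, K y = u (v·y) = 0, so (I - K) y = y and x = y is a particular solution; the full solution set is the line x = y + c·u = y + c·(1, 2, 1), c ∈ C.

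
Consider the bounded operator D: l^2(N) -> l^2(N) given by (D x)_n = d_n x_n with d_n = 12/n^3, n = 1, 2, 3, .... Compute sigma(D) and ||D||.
sigma(D) = {12/n^3 : n ≥ 1} ∪ {0}; ||D|| = 12

A bounded diagonal operator on l^2 with diagonal entries d_n has spectrum equal to the closure of {d_n : n ≥ 1}: every d_n is an eigenvalue (with eigenvector e_n), so {d_n} ⊂ sigma(D); the spectrum is closed, so its closure is too; and for lambda not in the closure, (D - lambda I) has bounded inverse (the diagonal entries 1/(d_n - lambda) are bounded). For our sequence d_n = 12/n^3, n = 1, 2, 3, ...:
  - {d_n} = {12/n^3 : n ≥ 1}; the only limit point is 0
  - closure = {12/n^3 : n ≥ 1} ∪ {0}
For the norm: a diagonal operator has ||D|| = sup_n |d_n|. Here d_n = 12/n^3 is positive and decreasing, so sup_n |d_n| = d_1 = 12. So ||D|| = 12.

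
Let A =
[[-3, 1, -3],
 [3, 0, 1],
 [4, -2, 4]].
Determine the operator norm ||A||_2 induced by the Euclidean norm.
||A||_2 ≈ 7.9041 (= sqrt(largest eigenvalue of A^T A))

||A||_2 = sigma_max(A) = sqrt(lambda_max(A^T A)). Form the symmetric matrix M = A^T A =
[[34, -11, 28],
 [-11, 5, -11],
 [28, -11, 26]].
Its characteristic polynomial (trace, sum of principal 2x2 minors, determinant of M give the coefficients) is
  p(λ) = det(λ I - M) = λ^3 - 65λ^2 + 158λ - 16.
No integer candidate from the rational root theorem (±divisors of 16) is a root, so the roots are irrational. The cubic discriminant is Δ = 75070500 > 0, so there are three distinct real roots. p(0) = -16 and p(1) = 78 have opposite signs, so a root lies in (0, 1); Newton's method refines it to λ ≈ 0.1059. p(2) = 48 and p(3) = -100 have opposite signs, so a root lies in (2, 3); Newton's method refines it to λ ≈ 2.419. p(62) = -1752 and p(63) = 2000 have opposite signs, so a root lies in (62, 63); Newton's method refines it to λ ≈ 62.4751. Check (Vieta): the three roots sum to 65, matching tr M = 65.
So the eigenvalues of A^T A are ≈ 0.1059, 2.419, 62.4751 (all ≥ 0, as they must be for A^T A). The largest is λ_max ≈ 62.4751, hence ||A||_2 = sqrt(λ_max) ≈ 7.9041.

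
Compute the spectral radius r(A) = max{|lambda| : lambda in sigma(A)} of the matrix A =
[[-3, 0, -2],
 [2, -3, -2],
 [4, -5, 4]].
r(A) ≈ 4.6084

The eigenvalues of A are the roots of its characteristic polynomial. With M = A (coefficients from the trace, the sum of principal 2x2 minors, and det A):
  p(λ) = det(λ I - M) = λ^3 + 2λ^2 - 17λ - 62.
No integer candidate from the rational root theorem (±divisors of 62) is a root, so the roots are irrational. The cubic discriminant is Δ = -43052 < 0, so there is one real root and a complex-conjugate pair. p(4) = -34 and p(5) = 28 have opposite signs, so a root lies in (4, 5); Newton's method refines it to λ ≈ 4.6084. Dividing out (λ - (4.6084)) leaves approximately λ^2 + 6.6084λ + 13.4538. For λ^2 + 6.6084λ + 13.4538 the discriminant is -10.1446. It is negative, so the remaining roots are the complex-conjugate pair λ ≈ -3.3042 ± 1.5925i. Their product equals the constant term, so |λ|^2 ≈ 13.4538 and |λ| ≈ 3.6679.
Thus the eigenvalues (to 4 decimals) are 4.6084 (modulus 4.6084); -3.3042 ± 1.5925i (modulus 3.6679). The spectral radius is the largest modulus: r(A) ≈ 4.6084. (Cross-check: r(A) ≤ ||A||_2 ≈ 8.3016; equality holds whenever A is normal, though it can also hold for some non-normal A.)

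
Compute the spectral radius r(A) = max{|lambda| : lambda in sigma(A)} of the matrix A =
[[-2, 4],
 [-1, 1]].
r(A) = sqrt(2) ≈ 1.4142

The eigenvalues of A are the roots of its characteristic polynomial. With M = A (coefficients from the trace and determinant):
  p(λ) = det(λ I - M) = λ^2 + λ + 2.
For λ^2 + λ + 2 the discriminant is -7. It is negative, so the roots are the complex-conjugate pair λ = -1/2 ± (sqrt(7)/2) i ≈ -0.5 ± 1.3229i. For a conjugate pair the product of the roots equals the constant term, so |λ|^2 = 2 and |λ| = sqrt(2) ≈ 1.4142.
Thus the eigenvalues (to 4 decimals) are -0.5 ± 1.3229i (modulus 1.4142). The spectral radius is the largest modulus: r(A) = sqrt(2) ≈ 1.4142. (Cross-check: r(A) ≤ ||A||_2 ≈ 4.6708; equality holds whenever A is normal, though it can also hold for some non-normal A.)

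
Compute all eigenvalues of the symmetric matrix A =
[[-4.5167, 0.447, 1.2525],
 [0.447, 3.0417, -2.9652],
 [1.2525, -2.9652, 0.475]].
sigma(A) ≈ {-5, -1, 5}

A is real symmetric, so its spectrum consists of real eigenvalues. Expanding the characteristic polynomial of the displayed matrix gives
  det(λ I - A) = p(λ) = λ^3 + (1)λ^2 + (-25)λ + (-25).
Solving p(λ) = 0 yields eigenvalues ≈ -5, -1, 5. (A is shown rounded to 4 decimals, so these recover the underlying integer eigenvalues to within that precision.)
Verification: the trace of A = -1 equals the sum of eigenvalues -1, and det(A) ≈ 25.0001 matches the eigenvalue product 25.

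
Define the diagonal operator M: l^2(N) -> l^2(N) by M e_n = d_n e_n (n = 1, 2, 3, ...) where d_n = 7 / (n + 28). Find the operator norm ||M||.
||M|| = 7/29 (attained at n = 1)

For M diagonal, ||M|| = sup_n |d_n| = sup_n 7/(n + 28). This is positive and strictly decreasing in n, so the supremum is attained at n = 1: d_1 = 7/(1 + 28) = 7/29. Hence ||M|| = 7/29.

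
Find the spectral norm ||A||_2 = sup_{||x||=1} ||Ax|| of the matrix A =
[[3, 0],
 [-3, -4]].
||A||_2 = sqrt((34 + sqrt(580))/2) ≈ 5.389 (= sqrt(largest eigenvalue of A^T A))

||A||_2 = sigma_max(A) = sqrt(lambda_max(A^T A)). Form the symmetric matrix M = A^T A =
[[18, 12],
 [12, 16]].
Its characteristic polynomial (trace, determinant of M give the coefficients) is
  p(λ) = det(λ I - M) = λ^2 - 34λ + 144.
For λ^2 - 34λ + 144 the discriminant is 580. It is nonnegative but not a perfect square, so the roots are real and irrational: λ = (34 ± sqrt(580))/2 ≈ 29.0416, 4.9584.
So the eigenvalues of A^T A are ≈ 4.9584, 29.0416 (all ≥ 0, as they must be for A^T A). The largest is λ_max = (34 + sqrt(580))/2 ≈ 29.0416, hence ||A||_2 = sqrt(λ_max) = sqrt((34 + sqrt(580))/2) ≈ 5.389.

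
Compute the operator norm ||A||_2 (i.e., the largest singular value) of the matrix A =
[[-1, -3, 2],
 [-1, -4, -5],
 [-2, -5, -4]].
||A||_2 ≈ 9.3027 (= sqrt(largest eigenvalue of A^T A))

||A||_2 = sigma_max(A) = sqrt(lambda_max(A^T A)). Form the symmetric matrix M = A^T A =
[[6, 17, 11],
 [17, 50, 34],
 [11, 34, 45]].
Its characteristic polynomial (trace, sum of principal 2x2 minors, determinant of M give the coefficients) is
  p(λ) = det(λ I - M) = λ^3 - 101λ^2 + 1254λ - 225.
No integer candidate from the rational root theorem (±divisors of 225) is a root, so the roots are irrational. The cubic discriminant is Δ = 7737806385 > 0, so there are three distinct real roots. p(0) = -225 and p(1) = 929 have opposite signs, so a root lies in (0, 1); Newton's method refines it to λ ≈ 0.1821. p(14) = 279 and p(15) = -765 have opposite signs, so a root lies in (14, 15); Newton's method refines it to λ ≈ 14.2783. p(86) = -3321 and p(87) = 2907 have opposite signs, so a root lies in (86, 87); Newton's method refines it to λ ≈ 86.5396. Check (Vieta): the three roots sum to 101, matching tr M = 101.
So the eigenvalues of A^T A are ≈ 0.1821, 14.2783, 86.5396 (all ≥ 0, as they must be for A^T A). The largest is λ_max ≈ 86.5396, hence ||A||_2 = sqrt(λ_max) ≈ 9.3027.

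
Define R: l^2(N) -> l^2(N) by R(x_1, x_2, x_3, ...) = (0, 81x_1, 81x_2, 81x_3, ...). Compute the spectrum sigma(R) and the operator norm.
sigma(R) = closed disk {z in C : |z| ≤ 81}; ||R|| = 81

Note R = 81·U where U is the unit right shift (U x)_k = x_{k-1} (with x_0 := 0); so ||R|| = 81||U|| and sigma(R) = 81·sigma(U). ||R x||^2 = sum_{k≥1} |81x_k|^2 = 6561||x||^2, so ||R|| = 81 and sigma(R) ⊂ {|z| ≤ 81}. For any |lambda| < 81, the equation (R - lambda I) x = 0 forces x_1 = 0, then 81x_k = lambda x_{k+1} ⇒ x = 0, so R has no eigenvalues. But (R - lambda I) is not surjective for |lambda| < 81: solving (R - lambda I) x = e_1 would require x_n proportional to (lambda/81)^(-n), which is not in l^2. So every |lambda| < 81 lies in the residual spectrum. The boundary |lambda| = 81 is in the approximate point spectrum (the spectrum is closed). Hence sigma(R) is the closed disk of radius 81.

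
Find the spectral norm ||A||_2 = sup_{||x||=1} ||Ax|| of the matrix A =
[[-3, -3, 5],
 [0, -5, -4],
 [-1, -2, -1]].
||A||_2 ≈ 6.9533 (= sqrt(largest eigenvalue of A^T A))

||A||_2 = sigma_max(A) = sqrt(lambda_max(A^T A)). Form the symmetric matrix M = A^T A =
[[10, 11, -14],
 [11, 38, 7],
 [-14, 7, 42]].
Its characteristic polynomial (trace, sum of principal 2x2 minors, determinant of M give the coefficients) is
  p(λ) = det(λ I - M) = λ^3 - 90λ^2 + 2030λ - 784.
No integer candidate from the rational root theorem (±divisors of 784) is a root, so the roots are irrational. The cubic discriminant is Δ = 193104688 > 0, so there are three distinct real roots. p(0) = -784 and p(1) = 1157 have opposite signs, so a root lies in (0, 1); Newton's method refines it to λ ≈ 0.393. p(41) = 77 and p(42) = -196 have opposite signs, so a root lies in (41, 42); Newton's method refines it to λ ≈ 41.258. p(48) = -112 and p(49) = 245 have opposite signs, so a root lies in (48, 49); Newton's method refines it to λ ≈ 48.3489. Check (Vieta): the three roots sum to 90, matching tr M = 90.
So the eigenvalues of A^T A are ≈ 0.393, 41.258, 48.3489 (all ≥ 0, as they must be for A^T A). The largest is λ_max ≈ 48.3489, hence ||A||_2 = sqrt(λ_max) ≈ 6.9533.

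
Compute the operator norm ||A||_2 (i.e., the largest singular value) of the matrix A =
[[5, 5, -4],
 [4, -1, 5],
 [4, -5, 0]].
||A||_2 ≈ 8.4579 (= sqrt(largest eigenvalue of A^T A))

||A||_2 = sigma_max(A) = sqrt(lambda_max(A^T A)). Form the symmetric matrix M = A^T A =
[[57, 1, 0],
 [1, 51, -25],
 [0, -25, 41]].
Its characteristic polynomial (trace, sum of principal 2x2 minors, determinant of M give the coefficients) is
  p(λ) = det(λ I - M) = λ^3 - 149λ^2 + 6709λ - 83521.
No integer candidate from the rational root theorem (±divisors of 83521) is a root, so the roots are irrational. The cubic discriminant is Δ = 735496240 > 0, so there are three distinct real roots. p(20) = -941 and p(21) = 920 have opposite signs, so a root lies in (20, 21); Newton's method refines it to λ ≈ 20.4939. p(56) = 535 and p(57) = -16 have opposite signs, so a root lies in (56, 57); Newton's method refines it to λ ≈ 56.9698. p(71) = -380 and p(72) = 359 have opposite signs, so a root lies in (71, 72); Newton's method refines it to λ ≈ 71.5363. Check (Vieta): the three roots sum to 149, matching tr M = 149.
So the eigenvalues of A^T A are ≈ 20.4939, 56.9698, 71.5363 (all ≥ 0, as they must be for A^T A). The largest is λ_max ≈ 71.5363, hence ||A||_2 = sqrt(λ_max) ≈ 8.4579.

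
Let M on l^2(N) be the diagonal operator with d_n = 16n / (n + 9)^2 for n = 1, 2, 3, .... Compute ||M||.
||M|| = 4/9 (attained at n = 9)

For M diagonal, ||M|| = sup_n |d_n|. Treat f(x) = 16x / (x + 9)^2 for real x > 0. By the quotient rule, f'(x) = 16(9 - x)/(x + 9)^3, which is positive for x < 9 and negative for x > 9. So f has a unique maximum at x = 9, and since 9 is a positive integer, the supremum over n ≥ 1 is attained at n = 9: d_9 = 16·9/(9 + 9)^2 = 16·9/324 = 4/9. Hence ||M|| = 4/9.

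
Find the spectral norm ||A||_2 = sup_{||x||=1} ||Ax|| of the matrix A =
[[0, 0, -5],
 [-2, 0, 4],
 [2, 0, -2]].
||A||_2 = sqrt((53 + sqrt(1945))/2) ≈ 6.9679 (= sqrt(largest eigenvalue of A^T A))

||A||_2 = sigma_max(A) = sqrt(lambda_max(A^T A)). Form the symmetric matrix M = A^T A =
[[8, 0, -12],
 [0, 0, 0],
 [-12, 0, 45]].
Its characteristic polynomial (trace, sum of principal 2x2 minors, determinant of M give the coefficients) is
  p(λ) = det(λ I - M) = λ^3 - 53λ^2 + 216λ.
The constant term is 0, so λ = 0 is a root. Dividing out λ leaves p(λ) = λ(λ^2 - 53λ + 216). For λ^2 - 53λ + 216 the discriminant is 1945. It is nonnegative but not a perfect square, so the roots are real and irrational: λ = (53 ± sqrt(1945))/2 ≈ 48.5511, 4.4489.
So the eigenvalues of A^T A are ≈ 0, 4.4489, 48.5511 (all ≥ 0, as they must be for A^T A). The largest is λ_max = (53 + sqrt(1945))/2 ≈ 48.5511, hence ||A||_2 = sqrt(λ_max) = sqrt((53 + sqrt(1945))/2) ≈ 6.9679.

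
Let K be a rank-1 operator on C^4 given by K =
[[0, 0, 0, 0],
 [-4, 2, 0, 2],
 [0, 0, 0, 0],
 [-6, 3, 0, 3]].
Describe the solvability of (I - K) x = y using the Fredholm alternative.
(I - K) is invertible (det(I - K) = -4 ≠ 0), so for every y in C^4 the equation (I - K) x = y has a unique solution.

K has rank 1, so it is an outer product K = u v^T: every row of K is a multiple of one row vector. Reading off the entries, u = (0, -2, 0, -3) and v = (2, -1, 0, -1) (row i of K equals u_i·v^T). A rank-one matrix u v^T satisfies K u = u (v·u) and kills the (3)-dimensional subspace v^⊥, so its characteristic polynomial is lambda^3 (lambda - v·u) with v·u = tr K = 5. Hence the eigenvalues of I - K are 1 (multiplicity 3) and 1 - (5) = -4, so det(I - K) = -4. (Direct check: I - K =
[[1, 0, 0, 0],
 [4, -1, 0, -2],
 [0, 0, 1, 0],
 [6, -3, 0, -2]]
has determinant -4.) The finite-dimensional Fredholm alternative says: either (I - K) is invertible, or ker(I - K) ≠ {0} and then range(I - K) = ker((I - K)^*)^⊥, with dim ker(I - K) = dim ker((I - K)^*). Since det(I - K) ≠ 0, 1 is not an eigenvalue of K and ker(I - K) = {0}, so we are in the first case: for every y there is a unique x = (I - K)^(-1) y. Explicitly, by the Sherman–Morrison formula, (I - u v^T)^(-1) = I + u v^T/(1 - v·u), i.e. (I - K)^(-1) = I + K/(-4).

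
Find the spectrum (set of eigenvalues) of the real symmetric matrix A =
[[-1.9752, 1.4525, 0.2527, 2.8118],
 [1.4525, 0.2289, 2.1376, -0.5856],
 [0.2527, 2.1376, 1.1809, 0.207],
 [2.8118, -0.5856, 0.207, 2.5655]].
sigma(A) ≈ {-4, -1, 3, 4}

A is real symmetric, so its spectrum consists of real eigenvalues. Expanding the characteristic polynomial of the displayed matrix gives
  det(λ I - A) = p(λ) = λ^4 + (-2)λ^3 + (-19)λ^2 + (32.0013)λ + (47.9978).
Solving p(λ) = 0 yields eigenvalues ≈ -4, -1, 3, 4. (A is shown rounded to 4 decimals, so these recover the underlying integer eigenvalues to within that precision.)
Verification: the trace of A = 2 equals the sum of eigenvalues 2, and det(A) ≈ 47.9978 matches the eigenvalue product 48.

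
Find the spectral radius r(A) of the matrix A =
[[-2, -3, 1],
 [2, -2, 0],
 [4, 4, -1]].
r(A) ≈ 3.5505

The eigenvalues of A are the roots of its characteristic polynomial. With M = A (coefficients from the trace, the sum of principal 2x2 minors, and det A):
  p(λ) = det(λ I - M) = λ^3 + 5λ^2 + 10λ - 6.
No integer candidate from the rational root theorem (±divisors of 6) is a root, so the roots are irrational. The cubic discriminant is Δ = -4872 < 0, so there is one real root and a complex-conjugate pair. p(0) = -6 and p(1) = 10 have opposite signs, so a root lies in (0, 1); Newton's method refines it to λ ≈ 0.476. Dividing out (λ - (0.476)) leaves approximately λ^2 + 5.476λ + 12.6063. For λ^2 + 5.476λ + 12.6063 the discriminant is -20.4391. It is negative, so the remaining roots are the complex-conjugate pair λ ≈ -2.738 ± 2.2605i. Their product equals the constant term, so |λ|^2 ≈ 12.6063 and |λ| ≈ 3.5505.
Thus the eigenvalues (to 4 decimals) are 0.476 (modulus 0.476); -2.738 ± 2.2605i (modulus 3.5505). The spectral radius is the largest modulus: r(A) ≈ 3.5505. (Cross-check: r(A) ≤ ||A||_2 ≈ 6.8249; equality holds whenever A is normal, though it can also hold for some non-normal A.)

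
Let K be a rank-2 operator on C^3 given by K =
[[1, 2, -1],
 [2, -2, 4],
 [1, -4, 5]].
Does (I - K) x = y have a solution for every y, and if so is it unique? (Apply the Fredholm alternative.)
(I - K) is invertible (det(I - K) = 3 ≠ 0), so for every y in C^3 the equation (I - K) x = y has a unique solution.

K has rank 2 and factors as K = U V^T = u1 v1^T + u2 v2^T with u1 = (2, 1, -1), v1 = (1, 0, 1), u2 = (-1, 1, 2), v2 = (1, -2, 3) (multiplying out reproduces the displayed K). The nonzero eigenvalues of U V^T coincide with those of the 2 x 2 matrix G = V^T U = [[v1·u1, v1·u2], [v2·u1, v2·u2]] = [[1, 1], [-3, 3]], and by the Sylvester determinant identity det(I_3 - U V^T) = det(I_2 - V^T U) = det([[0, -1], [3, -2]]) = (0)(-2) - (-1)(3) = 3. (Direct check: I - K =
[[0, -2, 1],
 [-2, 3, -4],
 [-1, 4, -4]]
has determinant 3.) The finite-dimensional Fredholm alternative says: either (I - K) is invertible, or ker(I - K) ≠ {0} and then range(I - K) = ker((I - K)^*)^⊥, with dim ker(I - K) = dim ker((I - K)^*). Since det(I - K) ≠ 0, 1 is not an eigenvalue of K and ker(I - K) = {0}, so we are in the first case: for every y there is a unique x = (I - K)^(-1) y. (Explicitly, by the Woodbury identity, (I - U V^T)^(-1) = I + U (I_2 - G)^(-1) V^T.)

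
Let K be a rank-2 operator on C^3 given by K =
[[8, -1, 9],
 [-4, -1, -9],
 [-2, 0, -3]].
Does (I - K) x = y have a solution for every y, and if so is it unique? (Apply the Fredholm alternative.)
(I - K) is invertible (det(I - K) = -18 ≠ 0), so for every y in C^3 the equation (I - K) x = y has a unique solution.

K has rank 2 and factors as K = U V^T = u1 v1^T + u2 v2^T with u1 = (-1, -1, 0), v1 = (-2, 1, 0), u2 = (-3, 3, 1), v2 = (-2, 0, -3) (multiplying out reproduces the displayed K). The nonzero eigenvalues of U V^T coincide with those of the 2 x 2 matrix G = V^T U = [[v1·u1, v1·u2], [v2·u1, v2·u2]] = [[1, 9], [2, 3]], and by the Sylvester determinant identity det(I_3 - U V^T) = det(I_2 - V^T U) = det([[0, -9], [-2, -2]]) = (0)(-2) - (-9)(-2) = -18. (Direct check: I - K =
[[-7, 1, -9],
 [4, 2, 9],
 [2, 0, 4]]
has determinant -18.) The finite-dimensional Fredholm alternative says: either (I - K) is invertible, or ker(I - K) ≠ {0} and then range(I - K) = ker((I - K)^*)^⊥, with dim ker(I - K) = dim ker((I - K)^*). Since det(I - K) ≠ 0, 1 is not an eigenvalue of K and ker(I - K) = {0}, so we are in the first case: for every y there is a unique x = (I - K)^(-1) y. (Explicitly, by the Woodbury identity, (I - U V^T)^(-1) = I + U (I_2 - G)^(-1) V^T.)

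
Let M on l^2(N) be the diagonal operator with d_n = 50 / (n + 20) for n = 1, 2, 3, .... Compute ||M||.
||M|| = 50/21 (attained at n = 1)

For M diagonal, ||M|| = sup_n |d_n| = sup_n 50/(n + 20). This is positive and strictly decreasing in n, so the supremum is attained at n = 1: d_1 = 50/(1 + 20) = 50/21. Hence ||M|| = 50/21.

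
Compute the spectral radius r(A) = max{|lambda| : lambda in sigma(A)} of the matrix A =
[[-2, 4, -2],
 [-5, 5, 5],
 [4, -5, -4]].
r(A) ≈ 5.5473

The eigenvalues of A are the roots of its characteristic polynomial. With M = A (coefficients from the trace, the sum of principal 2x2 minors, and det A):
  p(λ) = det(λ I - M) = λ^3 + λ^2 + 31λ + 20.
No integer candidate from the rational root theorem (±divisors of 20) is a root, so the roots are irrational. The cubic discriminant is Δ = -117923 < 0, so there is one real root and a complex-conjugate pair. p(-1) = -11 and p(0) = 20 have opposite signs, so a root lies in (-1, 0); Newton's method refines it to λ ≈ -0.6499. Dividing out (λ - (-0.6499)) leaves approximately λ^2 + 0.3501λ + 30.7725. For λ^2 + 0.3501λ + 30.7725 the discriminant is -122.9674. It is negative, so the remaining roots are the complex-conjugate pair λ ≈ -0.175 ± 5.5445i. Their product equals the constant term, so |λ|^2 ≈ 30.7725 and |λ| ≈ 5.5473.
Thus the eigenvalues (to 4 decimals) are -0.6499 (modulus 0.6499); -0.175 ± 5.5445i (modulus 5.5473). The spectral radius is the largest modulus: r(A) ≈ 5.5473. (Cross-check: r(A) ≤ ||A||_2 ≈ 11.7716; equality holds whenever A is normal, though it can also hold for some non-normal A.)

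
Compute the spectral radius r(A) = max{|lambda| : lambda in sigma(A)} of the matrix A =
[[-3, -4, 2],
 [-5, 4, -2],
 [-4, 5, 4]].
r(A) ≈ 6.4059

The eigenvalues of A are the roots of its characteristic polynomial. With M = A (coefficients from the trace, the sum of principal 2x2 minors, and det A):
  p(λ) = det(λ I - M) = λ^3 - 5λ^2 - 10λ + 208.
No integer candidate from the rational root theorem (±divisors of 208) is a root, so the roots are irrational. The cubic discriminant is Δ = -870428 < 0, so there is one real root and a complex-conjugate pair. p(-6) = -128 and p(-5) = 8 have opposite signs, so a root lies in (-6, -5); Newton's method refines it to λ ≈ -5.0687. Dividing out (λ - (-5.0687)) leaves approximately λ^2 - 10.0687λ + 41.0358. For λ^2 - 10.0687λ + 41.0358 the discriminant is -62.7638. It is negative, so the remaining roots are the complex-conjugate pair λ ≈ 5.0344 ± 3.9612i. Their product equals the constant term, so |λ|^2 ≈ 41.0358 and |λ| ≈ 6.4059.
Thus the eigenvalues (to 4 decimals) are -5.0687 (modulus 5.0687); 5.0344 ± 3.9612i (modulus 6.4059). The spectral radius is the largest modulus: r(A) ≈ 6.4059. (Cross-check: r(A) ≤ ||A||_2 ≈ 9.1512; equality holds whenever A is normal, though it can also hold for some non-normal A.)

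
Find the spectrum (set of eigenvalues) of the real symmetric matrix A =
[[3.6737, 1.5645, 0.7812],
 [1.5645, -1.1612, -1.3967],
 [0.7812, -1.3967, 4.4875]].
sigma(A) ≈ {-2, 4, 5}

A is real symmetric, so its spectrum consists of real eigenvalues. Expanding the characteristic polynomial of the displayed matrix gives
  det(λ I - A) = p(λ) = λ^3 + (-7)λ^2 + (2)λ + (40).
Solving p(λ) = 0 yields eigenvalues ≈ -2, 4, 5. (A is shown rounded to 4 decimals, so these recover the underlying integer eigenvalues to within that precision.)
Verification: the trace of A = 7 equals the sum of eigenvalues 7, and det(A) ≈ -39.9991 matches the eigenvalue product -40.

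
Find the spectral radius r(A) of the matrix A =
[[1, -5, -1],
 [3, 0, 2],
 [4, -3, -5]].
r(A) ≈ 4.7155

The eigenvalues of A are the roots of its characteristic polynomial. With M = A (coefficients from the trace, the sum of principal 2x2 minors, and det A):
  p(λ) = det(λ I - M) = λ^3 + 4λ^2 + 20λ + 100.
No integer candidate from the rational root theorem (±divisors of 100) is a root, so the roots are irrational. The cubic discriminant is Δ = -177200 < 0, so there is one real root and a complex-conjugate pair. p(-5) = -25 and p(-4) = 20 have opposite signs, so a root lies in (-5, -4); Newton's method refines it to λ ≈ -4.4972. Dividing out (λ - (-4.4972)) leaves approximately λ^2 - 0.4972λ + 22.236. For λ^2 - 0.4972λ + 22.236 the discriminant is -88.6969. It is negative, so the remaining roots are the complex-conjugate pair λ ≈ 0.2486 ± 4.709i. Their product equals the constant term, so |λ|^2 ≈ 22.236 and |λ| ≈ 4.7155.
Thus the eigenvalues (to 4 decimals) are -4.4972 (modulus 4.4972); 0.2486 ± 4.709i (modulus 4.7155). The spectral radius is the largest modulus: r(A) ≈ 4.7155. (Cross-check: r(A) ≤ ||A||_2 ≈ 8.0751; equality holds whenever A is normal, though it can also hold for some non-normal A.)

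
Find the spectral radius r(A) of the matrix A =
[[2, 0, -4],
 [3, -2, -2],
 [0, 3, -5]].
r(A) ≈ 4.7563

The eigenvalues of A are the roots of its characteristic polynomial. With M = A (coefficients from the trace, the sum of principal 2x2 minors, and det A):
  p(λ) = det(λ I - M) = λ^3 + 5λ^2 + 2λ + 4.
No integer candidate from the rational root theorem (±divisors of 4) is a root, so the roots are irrational. The cubic discriminant is Δ = -1644 < 0, so there is one real root and a complex-conjugate pair. p(-5) = -6 and p(-4) = 12 have opposite signs, so a root lies in (-5, -4); Newton's method refines it to λ ≈ -4.7563. Dividing out (λ - (-4.7563)) leaves approximately λ^2 + 0.2437λ + 0.841. For λ^2 + 0.2437λ + 0.841 the discriminant is -3.3046. It is negative, so the remaining roots are the complex-conjugate pair λ ≈ -0.1218 ± 0.9089i. Their product equals the constant term, so |λ|^2 ≈ 0.841 and |λ| ≈ 0.9171.
Thus the eigenvalues (to 4 decimals) are -4.7563 (modulus 4.7563); -0.1218 ± 0.9089i (modulus 0.9171). The spectral radius is the largest modulus: r(A) ≈ 4.7563. (Cross-check: r(A) ≤ ||A||_2 ≈ 7.2159; equality holds whenever A is normal, though it can also hold for some non-normal A.)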